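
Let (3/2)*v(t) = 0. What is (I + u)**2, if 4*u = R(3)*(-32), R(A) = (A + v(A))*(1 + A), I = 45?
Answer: 2601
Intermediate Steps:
v(t) = 0 (v(t) = (2/3)*0 = 0)
R(A) = A*(1 + A) (R(A) = (A + 0)*(1 + A) = A*(1 + A))
u = -96 (u = ((3*(1 + 3))*(-32))/4 = ((3*4)*(-32))/4 = (12*(-32))/4 = (1/4)*(-384) = -96)
(I + u)**2 = (45 - 96)**2 = (-51)**2 = 2601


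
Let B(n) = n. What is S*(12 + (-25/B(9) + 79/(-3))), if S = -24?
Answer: 1232/3 ≈ 410.67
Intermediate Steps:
S*(12 + (-25/B(9) + 79/(-3))) = -24*(12 + (-25/9 + 79/(-3))) = -24*(12 + (-25*⅑ + 79*(-⅓))) = -24*(12 + (-25/9 - 79/3)) = -24*(12 - 262/9) = -24*(-154/9) = 1232/3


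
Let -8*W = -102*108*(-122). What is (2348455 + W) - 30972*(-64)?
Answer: 4162669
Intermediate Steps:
W = -167994 (W = -(-102*108)*(-122)/8 = -(-1377)*(-122) = -⅛*1343952 = -167994)
(2348455 + W) - 30972*(-64) = (2348455 - 167994) - 30972*(-64) = 2180461 + 1982208 = 4162669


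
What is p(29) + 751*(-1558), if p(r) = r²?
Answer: -1169217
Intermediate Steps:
p(29) + 751*(-1558) = 29² + 751*(-1558) = 841 - 1170058 = -1169217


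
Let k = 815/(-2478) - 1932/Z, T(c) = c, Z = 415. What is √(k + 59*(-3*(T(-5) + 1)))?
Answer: √743470620980430/1028370 ≈ 26.514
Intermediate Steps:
k = -5125721/1028370 (k = 815/(-2478) - 1932/415 = 815*(-1/2478) - 1932*1/415 = -815/2478 - 1932/415 = -5125721/1028370 ≈ -4.9843)
√(k + 59*(-3*(T(-5) + 1))) = √(-5125721/1028370 + 59*(-3*(-5 + 1))) = √(-5125721/1028370 + 59*(-3*(-4))) = √(-5125721/1028370 + 59*12) = √(-5125721/1028370 + 708) = √(722960239/1028370) = √743470620980430/1028370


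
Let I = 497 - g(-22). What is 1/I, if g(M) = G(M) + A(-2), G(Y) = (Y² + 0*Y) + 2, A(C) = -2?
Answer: 1/13 ≈ 0.076923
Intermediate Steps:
G(Y) = 2 + Y² (G(Y) = (Y² + 0) + 2 = Y² + 2 = 2 + Y²)
g(M) = M² (g(M) = (2 + M²) - 2 = M²)
I = 13 (I = 497 - 1*(-22)² = 497 - 1*484 = 497 - 484 = 13)
1/I = 1/13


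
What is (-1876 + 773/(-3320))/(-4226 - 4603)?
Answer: 6229093/29312280 ≈ 0.21251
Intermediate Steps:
(-1876 + 773/(-3320))/(-4226 - 4603) = (-1876 + 773*(-1/3320))/(-8829) = (-1876 - 773/3320)*(-1/8829) = -6229093/3320*(-1/8829) = 6229093/29312280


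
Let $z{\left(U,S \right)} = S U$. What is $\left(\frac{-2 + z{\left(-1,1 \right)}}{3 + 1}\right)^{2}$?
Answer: $\frac{9}{16} \approx 0.5625$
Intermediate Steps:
$\left(\frac{-2 + z{\left(-1,1 \right)}}{3 + 1}\right)^{2} = \left(\frac{-2 + 1 \left(-1\right)}{3 + 1}\right)^{2} = \left(\frac{-2 - 1}{4}\right)^{2} = \left(\left(-3\right) \frac{1}{4}\right)^{2} = \left(- \frac{3}{4}\right)^{2} = \frac{9}{16}$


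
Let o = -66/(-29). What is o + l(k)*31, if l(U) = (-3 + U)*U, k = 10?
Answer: 62996/29 ≈ 2172.3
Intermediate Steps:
l(U) = U*(-3 + U)
o = 66/29 (o = -66*(-1/29) = 66/29 ≈ 2.2759)
o + l(k)*31 = 66/29 + (10*(-3 + 10))*31 = 66/29 + (10*7)*31 = 66/29 + 70*31 = 66/29 + 2170 = 62996/29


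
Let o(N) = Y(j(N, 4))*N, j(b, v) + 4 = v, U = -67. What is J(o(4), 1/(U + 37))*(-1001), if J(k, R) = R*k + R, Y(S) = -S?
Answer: 1001/30 ≈ 33.367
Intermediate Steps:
j(b, v) = -4 + v
o(N) = 0 (o(N) = (-(-4 + 4))*N = (-1*0)*N = 0*N = 0)
J(k, R) = R + R*k
J(o(4), 1/(U + 37))*(-1001) = ((1 + 0)/(-67 + 37))*(-1001) = (1/(-30))*(-1001) = -1/30*1*(-1001) = -1/30*(-1001) = 1001/30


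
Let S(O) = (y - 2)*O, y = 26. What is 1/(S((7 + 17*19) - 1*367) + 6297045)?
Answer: 1/6296157 ≈ 1.5883e-7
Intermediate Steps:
S(O) = 24*O (S(O) = (26 - 2)*O = 24*O)
1/(S((7 + 17*19) - 1*367) + 6297045) = 1/(24*((7 + 17*19) - 1*367) + 6297045) = 1/(24*((7 + 323) - 367) + 6297045) = 1/(24*(330 - 367) + 6297045) = 1/(24*(-37) + 6297045) = 1/(-888 + 6297045) = 1/6296157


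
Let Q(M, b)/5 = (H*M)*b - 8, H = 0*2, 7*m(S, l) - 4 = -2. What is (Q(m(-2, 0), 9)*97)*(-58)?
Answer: 225040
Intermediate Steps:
m(S, l) = 2/7 (m(S, l) = 4/7 + (⅐)*(-2) = 4/7 - 2/7 = 2/7)
H = 0
Q(M, b) = -40 (Q(M, b) = 5*((0*M)*b - 8) = 5*(0*b - 8) = 5*(0 - 8) = 5*(-8) = -40)
(Q(m(-2, 0), 9)*97)*(-58) = -40*97*(-58) = -3880*(-58) = 225040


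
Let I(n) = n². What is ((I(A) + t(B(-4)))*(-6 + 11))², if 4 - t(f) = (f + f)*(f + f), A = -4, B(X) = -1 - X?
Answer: 6400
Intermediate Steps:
t(f) = 4 - 4*f² (t(f) = 4 - (f + f)*(f + f) = 4 - 2*f*2*f = 4 - 4*f²)
((I(A) + t(B(-4)))*(-6 + 11))² = (((-4)² + (4 - 4*(-1 - 1*(-4))²))*(-6 + 11))² = ((16 + (4 - 4*(-1 + 4)²))*5)² = ((16 + (4 - 4*3²))*5)² = ((16 + (4 - 4*9))*5)² = ((16 + (4 - 36))*5)² = ((16 - 32)*5)² = (-16*5)² = (-80)² = 6400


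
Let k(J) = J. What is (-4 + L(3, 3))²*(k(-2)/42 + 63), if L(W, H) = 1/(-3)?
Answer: 223418/189 ≈ 1182.1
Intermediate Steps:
L(W, H) = -⅓ (L(W, H) = 1*(-⅓) = -⅓)
(-4 + L(3, 3))²*(k(-2)/42 + 63) = (-4 - ⅓)²*(-2/42 + 63) = (-13/3)²*(-2*1/42 + 63) = 169*(-1/21 + 63)/9 = (169/9)*(1322/21) = 223418/189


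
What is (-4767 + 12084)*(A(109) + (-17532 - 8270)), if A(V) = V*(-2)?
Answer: -190388340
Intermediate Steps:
A(V) = -2*V
(-4767 + 12084)*(A(109) + (-17532 - 8270)) = (-4767 + 12084)*(-2*109 + (-17532 - 8270)) = 7317*(-218 - 25802) = 7317*(-26020) = -190388340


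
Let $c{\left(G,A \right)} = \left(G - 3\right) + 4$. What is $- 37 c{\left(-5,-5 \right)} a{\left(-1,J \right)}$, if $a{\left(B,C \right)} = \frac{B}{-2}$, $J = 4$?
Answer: $74$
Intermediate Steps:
$c{\left(G,A \right)} = 1 + G$ ($c{\left(G,A \right)} = \left(-3 + G\right) + 4 = 1 + G$)
$a{\left(B,C \right)} = - \frac{B}{2}$ ($a{\left(B,C \right)} = B \left(- \frac{1}{2}\right) = - \frac{B}{2}$)
$- 37 c{\left(-5,-5 \right)} a{\left(-1,J \right)} = - 37 \left(1 - 5\right) \left(\left(- \frac{1}{2}\right) \left(-1\right)\right) = \left(-37\right) \left(-4\right) \frac{1}{2} = 148 \cdot \frac{1}{2} = 74$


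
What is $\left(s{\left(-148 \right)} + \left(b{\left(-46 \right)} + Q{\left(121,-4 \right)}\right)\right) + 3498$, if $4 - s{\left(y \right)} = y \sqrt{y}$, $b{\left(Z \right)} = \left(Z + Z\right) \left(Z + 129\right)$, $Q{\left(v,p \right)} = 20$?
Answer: $-4114 + 296 i \sqrt{37} \approx -4114.0 + 1800.5 i$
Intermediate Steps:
$b{\left(Z \right)} = 2 Z \left(129 + Z\right)$
$s{\left(y \right)} = 4 - y^{\frac{3}{2}}$ ($s{\left(y \right)} = 4 - y \sqrt{y} = 4 - y^{\frac{3}{2}}$)
$\left(s{\left(-148 \right)} + \left(b{\left(-46 \right)} + Q{\left(121,-4 \right)}\right)\right) + 3498 = \left(\left(4 - \left(-148\right)^{\frac{3}{2}}\right) + \left(2 \left(-46\right) \left(129 - 46\right) + 20\right)\right) + 3498 = \left(\left(4 - - 296 i \sqrt{37}\right) + \left(2 \left(-46\right) 83 + 20\right)\right) + 3498 = \left(\left(4 + 296 i \sqrt{37}\right) + \left(-7636 + 20\right)\right) + 3498 = \left(\left(4 + 296 i \sqrt{37}\right) - 7616\right) + 3498 = \left(-7612 + 296 i \sqrt{37}\right) + 3498 = -4114 + 296 i \sqrt{37}$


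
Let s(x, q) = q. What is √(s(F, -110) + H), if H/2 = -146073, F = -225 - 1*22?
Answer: 4*I*√18266 ≈ 540.61*I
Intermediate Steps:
F = -247 (F = -225 - 22 = -247)
H = -292146 (H = 2*(-146073) = -292146)
√(s(F, -110) + H) = √(-110 - 292146) = √(-292256) = 4*I*√18266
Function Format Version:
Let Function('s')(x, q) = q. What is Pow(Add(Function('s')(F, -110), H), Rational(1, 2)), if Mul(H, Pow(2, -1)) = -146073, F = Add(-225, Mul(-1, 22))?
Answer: Mul(4, I, Pow(18266, Rational(1, 2))) ≈ Mul(540.61, I)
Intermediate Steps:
F = -247 (F = Add(-225, -22) = -247)
H = -292146 (H = Mul(2, -146073) = -292146)
Pow(Add(Function('s')(F, -110), H), Rational(1, 2)) = Pow(Add(-110, -292146), Rational(1, 2)) = Pow(-292256, Rational(1, 2)) = Mul(4, I, Pow(18266, Rational(1, 2)))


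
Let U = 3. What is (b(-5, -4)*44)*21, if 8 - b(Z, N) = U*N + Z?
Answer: 23100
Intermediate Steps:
b(Z, N) = 8 - Z - 3*N (b(Z, N) = 8 - (3*N + Z) = 8 - (Z + 3*N) = 8 + (-Z - 3*N) = 8 - Z - 3*N)
(b(-5, -4)*44)*21 = ((8 - 1*(-5) - 3*(-4))*44)*21 = ((8 + 5 + 12)*44)*21 = (25*44)*21 = 1100*21 = 23100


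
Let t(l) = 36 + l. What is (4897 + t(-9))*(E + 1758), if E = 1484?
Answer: 15963608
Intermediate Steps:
(4897 + t(-9))*(E + 1758) = (4897 + (36 - 9))*(1484 + 1758) = (4897 + 27)*3242 = 4924*3242 = 15963608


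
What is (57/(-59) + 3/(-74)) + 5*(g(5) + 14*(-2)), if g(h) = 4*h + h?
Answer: -69885/4366 ≈ -16.007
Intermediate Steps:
g(h) = 5*h
(57/(-59) + 3/(-74)) + 5*(g(5) + 14*(-2)) = (57/(-59) + 3/(-74)) + 5*(5*5 + 14*(-2)) = (57*(-1/59) + 3*(-1/74)) + 5*(25 - 28) = (-57/59 - 3/74) + 5*(-3) = -4395/4366 - 15 = -69885/4366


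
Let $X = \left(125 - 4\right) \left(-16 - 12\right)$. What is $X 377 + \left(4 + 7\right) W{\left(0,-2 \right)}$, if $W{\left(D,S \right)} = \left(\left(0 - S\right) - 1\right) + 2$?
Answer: $-1277243$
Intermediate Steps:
$W{\left(D,S \right)} = 1 - S$ ($W{\left(D,S \right)} = \left(- S - 1\right) + 2 = \left(-1 - S\right) + 2 = 1 - S$)
$X = -3388$ ($X = 121 \left(-28\right) = -3388$)
$X 377 + \left(4 + 7\right) W{\left(0,-2 \right)} = \left(-3388\right) 377 + \left(4 + 7\right) \left(1 - -2\right) = -1277276 + 11 \left(1 + 2\right) = -1277276 + 11 \cdot 3 = -1277276 + 33 = -1277243$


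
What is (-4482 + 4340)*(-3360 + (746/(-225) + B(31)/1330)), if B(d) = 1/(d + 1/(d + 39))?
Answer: 4432532205118/9281025 ≈ 4.7759e+5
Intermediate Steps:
B(d) = 1/(d + 1/(39 + d))
(-4482 + 4340)*(-3360 + (746/(-225) + B(31)/1330)) = (-4482 + 4340)*(-3360 + (746/(-225) + ((39 + 31)/(1 + 31² + 39*31))/1330)) = -142*(-3360 + (746*(-1/225) + (70/(1 + 961 + 1209))*(1/1330))) = -142*(-3360 + (-746/225 + (70/2171)*(1/1330))) = -142*(-3360 + (-746/225 + 1/41249)) = -142*(-3360 - 30771529/9281025) = -142*(-31215015529/9281025) = 4432532205118/9281025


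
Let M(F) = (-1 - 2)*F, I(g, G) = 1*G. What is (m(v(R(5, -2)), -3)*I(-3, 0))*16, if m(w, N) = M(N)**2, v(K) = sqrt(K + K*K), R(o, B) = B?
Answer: 0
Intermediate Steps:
I(g, G) = G
M(F) = -3*F
v(K) = sqrt(K + K**2)
m(w, N) = 9*N**2 (m(w, N) = (-3*N)**2 = 9*N**2)
(m(v(R(5, -2)), -3)*I(-3, 0))*16 = ((9*(-3)**2)*0)*16 = ((9*9)*0)*16 = (81*0)*16 = 0*16 = 0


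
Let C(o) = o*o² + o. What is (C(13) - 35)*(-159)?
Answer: -345825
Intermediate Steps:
C(o) = o + o³ (C(o) = o³ + o = o + o³)
(C(13) - 35)*(-159) = ((13 + 13³) - 35)*(-159) = ((13 + 2197) - 35)*(-159) = (2210 - 35)*(-159) = 2175*(-159) = -345825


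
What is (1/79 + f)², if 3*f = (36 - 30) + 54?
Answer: 2499561/6241 ≈ 400.51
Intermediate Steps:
f = 20 (f = ((36 - 30) + 54)/3 = (6 + 54)/3 = (⅓)*60 = 20)
(1/79 + f)² = (1/79 + 20)² = (1581/79)² = 2499561/6241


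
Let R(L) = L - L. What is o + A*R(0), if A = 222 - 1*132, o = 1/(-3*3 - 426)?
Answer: -1/435 ≈ -0.0022989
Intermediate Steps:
R(L) = 0
o = -1/435 (o = 1/(-9 - 426) = 1/(-435) = -1/435 ≈ -0.0022989)
A = 90 (A = 222 - 132 = 90)
o + A*R(0) = -1/435 + 90*0 = -1/435 + 0 = -1/435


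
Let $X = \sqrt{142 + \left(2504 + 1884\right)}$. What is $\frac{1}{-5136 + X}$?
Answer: $- \frac{856}{4395661} - \frac{\sqrt{4530}}{26373966} \approx -0.00019729$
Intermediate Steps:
$X = \sqrt{4530}$ ($X = \sqrt{142 + 4388} = \sqrt{4530} \approx 67.305$)
$\frac{1}{-5136 + X} = \frac{1}{-5136 + \sqrt{4530}}$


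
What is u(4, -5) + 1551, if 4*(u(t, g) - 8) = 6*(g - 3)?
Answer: 1547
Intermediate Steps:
u(t, g) = 7/2 + 3*g/2 (u(t, g) = 8 + (6*(g - 3))/4 = 8 + (6*(-3 + g))/4 = 8 + (-18 + 6*g)/4 = 8 + (-9/2 + 3*g/2) = 7/2 + 3*g/2)
u(4, -5) + 1551 = (7/2 + (3/2)*(-5)) + 1551 = (7/2 - 15/2) + 1551 = -4 + 1551 = 1547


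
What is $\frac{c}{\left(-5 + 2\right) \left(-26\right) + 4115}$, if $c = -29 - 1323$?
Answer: $- \frac{1352}{4193} \approx -0.32244$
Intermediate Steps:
$c = -1352$ ($c = -29 - 1323 = -1352$)
$\frac{c}{\left(-5 + 2\right) \left(-26\right) + 4115} = - \frac{1352}{\left(-5 + 2\right) \left(-26\right) + 4115} = - \frac{1352}{\left(-3\right) \left(-26\right) + 4115} = - \frac{1352}{78 + 4115} = - \frac{1352}{4193}$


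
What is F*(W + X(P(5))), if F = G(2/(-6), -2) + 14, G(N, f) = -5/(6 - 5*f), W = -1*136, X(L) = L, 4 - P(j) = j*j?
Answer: -34383/16 ≈ -2148.9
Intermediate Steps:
P(j) = 4 - j**2 (P(j) = 4 - j*j = 4 - j**2)
W = -136
F = 219/16 (F = 5/(-6 + 5*(-2)) + 14 = 5/(-6 - 10) + 14 = 5/(-16) + 14 = 5*(-1/16) + 14 = -5/16 + 14 = 219/16 ≈ 13.688)
F*(W + X(P(5))) = 219*(-136 + (4 - 1*5**2))/16 = 219*(-136 + (4 - 1*25))/16 = 219*(-136 + (4 - 25))/16 = 219*(-136 - 21)/16 = (219/16)*(-157) = -34383/16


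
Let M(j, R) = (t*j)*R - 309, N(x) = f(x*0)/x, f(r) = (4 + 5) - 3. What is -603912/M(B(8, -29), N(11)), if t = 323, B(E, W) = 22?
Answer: -201304/1189 ≈ -169.31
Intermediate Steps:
f(r) = 6 (f(r) = 9 - 3 = 6)
N(x) = 6/x
M(j, R) = -309 + 323*R*j (M(j, R) = (323*j)*R - 309 = 323*R*j - 309 = -309 + 323*R*j)
-603912/M(B(8, -29), N(11)) = -603912/(-309 + 323*(6/11)*22) = -603912/(-309 + 3876) = -603912/3567 = -603912*1/3567 = -201304/1189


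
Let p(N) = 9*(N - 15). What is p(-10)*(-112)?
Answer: 25200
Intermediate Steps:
p(N) = -135 + 9*N (p(N) = 9*(-15 + N) = -135 + 9*N)
p(-10)*(-112) = (-135 + 9*(-10))*(-112) = (-135 - 90)*(-112) = -225*(-112) = 25200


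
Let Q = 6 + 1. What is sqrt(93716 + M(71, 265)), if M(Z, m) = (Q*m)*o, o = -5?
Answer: sqrt(84441) ≈ 290.59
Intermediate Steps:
Q = 7
M(Z, m) = -35*m (M(Z, m) = (7*m)*(-5) = -35*m)
sqrt(93716 + M(71, 265)) = sqrt(93716 - 35*265) = sqrt(93716 - 9275) = sqrt(84441)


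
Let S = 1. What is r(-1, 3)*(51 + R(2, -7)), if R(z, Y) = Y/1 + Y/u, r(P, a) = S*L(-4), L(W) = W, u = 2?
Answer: -162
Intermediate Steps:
r(P, a) = -4 (r(P, a) = 1*(-4) = -4)
R(z, Y) = 3*Y/2 (R(z, Y) = Y/1 + Y/2 = Y*1 + Y*(½) = Y + Y/2 = 3*Y/2)
r(-1, 3)*(51 + R(2, -7)) = -4*(51 + (3/2)*(-7)) = -4*(51 - 21/2) = -4*81/2 = -162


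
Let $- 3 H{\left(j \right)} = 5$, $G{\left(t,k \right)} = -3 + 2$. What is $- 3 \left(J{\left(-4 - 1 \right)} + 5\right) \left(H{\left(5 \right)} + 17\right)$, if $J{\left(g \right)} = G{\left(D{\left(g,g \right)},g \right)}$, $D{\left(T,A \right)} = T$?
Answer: $-184$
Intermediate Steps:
$G{\left(t,k \right)} = -1$
$J{\left(g \right)} = -1$
$H{\left(j \right)} = - \frac{5}{3}$ ($H{\left(j \right)} = \left(- \frac{1}{3}\right) 5 = - \frac{5}{3}$)
$- 3 \left(J{\left(-4 - 1 \right)} + 5\right) \left(H{\left(5 \right)} + 17\right) = - 3 \left(-1 + 5\right) \left(- \frac{5}{3} + 17\right) = \left(-3\right) 4 \cdot \frac{46}{3} = \left(-12\right) \frac{46}{3} = -184$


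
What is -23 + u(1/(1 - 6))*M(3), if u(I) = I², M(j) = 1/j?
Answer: -1724/75 ≈ -22.987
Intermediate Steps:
-23 + u(1/(1 - 6))*M(3) = -23 + (1/(1 - 6))²/3 = -23 + (1/(-5))²*(⅓) = -23 + (-⅕)²*(⅓) = -23 + (1/25)*(⅓) = -23 + 1/75 = -1724/75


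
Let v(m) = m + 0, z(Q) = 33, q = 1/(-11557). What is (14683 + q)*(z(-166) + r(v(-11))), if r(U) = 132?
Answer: 27999085950/11557 ≈ 2.4227e+6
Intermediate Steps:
q = -1/11557 ≈ -8.6528e-5
v(m) = m
(14683 + q)*(z(-166) + r(v(-11))) = (14683 - 1/11557)*(33 + 132) = (169691430/11557)*165 = 27999085950/11557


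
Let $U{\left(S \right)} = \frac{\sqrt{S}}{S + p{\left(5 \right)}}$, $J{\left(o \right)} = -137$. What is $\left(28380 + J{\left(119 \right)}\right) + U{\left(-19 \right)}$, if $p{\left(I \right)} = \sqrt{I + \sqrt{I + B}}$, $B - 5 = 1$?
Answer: $28243 - \frac{i \sqrt{19}}{19 - \sqrt{5 + \sqrt{11}}} \approx 28243.0 - 0.27047 i$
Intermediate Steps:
$B = 6$ ($B = 5 + 1 = 6$)
$p{\left(I \right)} = \sqrt{I + \sqrt{6 + I}}$ ($p{\left(I \right)} = \sqrt{I + \sqrt{I + 6}} = \sqrt{I + \sqrt{6 + I}}$)
$U{\left(S \right)} = \frac{\sqrt{S}}{S + \sqrt{5 + \sqrt{11}}}$ ($U{\left(S \right)} = \frac{\sqrt{S}}{S + \sqrt{5 + \sqrt{6 + 5}}} = \frac{\sqrt{S}}{S + \sqrt{5 + \sqrt{11}}}$)
$\left(28380 + J{\left(119 \right)}\right) + U{\left(-19 \right)} = \left(28380 - 137\right) + \frac{\sqrt{-19}}{-19 + \sqrt{5 + \sqrt{11}}} = 28243 + \frac{i \sqrt{19}}{-19 + \sqrt{5 + \sqrt{11}}}$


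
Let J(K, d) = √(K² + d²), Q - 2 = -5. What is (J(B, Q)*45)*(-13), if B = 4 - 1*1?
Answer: -1755*√2 ≈ -2481.9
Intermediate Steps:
Q = -3 (Q = 2 - 5 = -3)
B = 3 (B = 4 - 1 = 3)
(J(B, Q)*45)*(-13) = (√(3² + (-3)²)*45)*(-13) = (√(9 + 9)*45)*(-13) = (√18*45)*(-13) = ((3*√2)*45)*(-13) = (135*√2)*(-13) = -1755*√2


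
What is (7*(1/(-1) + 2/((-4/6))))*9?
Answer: -252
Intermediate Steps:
(7*(1/(-1) + 2/((-4/6))))*9 = (7*(1*(-1) + 2/((-4*1/6))))*9 = (7*(-1 + 2/(-2/3)))*9 = (7*(-1 + 2*(-3/2)))*9 = (7*(-1 - 3))*9 = (7*(-4))*9 = -28*9 = -252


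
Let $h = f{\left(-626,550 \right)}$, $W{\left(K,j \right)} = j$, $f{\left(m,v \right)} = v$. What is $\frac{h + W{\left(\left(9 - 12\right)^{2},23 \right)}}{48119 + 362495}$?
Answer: $\frac{573}{410614} \approx 0.0013955$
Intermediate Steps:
$h = 550$
$\frac{h + W{\left(\left(9 - 12\right)^{2},23 \right)}}{48119 + 362495} = \frac{550 + 23}{48119 + 362495} = \frac{573}{410614}$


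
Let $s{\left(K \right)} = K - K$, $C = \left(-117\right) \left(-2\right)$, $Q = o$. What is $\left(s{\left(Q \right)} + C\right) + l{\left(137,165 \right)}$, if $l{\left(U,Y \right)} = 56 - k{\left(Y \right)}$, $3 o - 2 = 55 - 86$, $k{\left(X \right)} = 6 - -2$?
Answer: $282$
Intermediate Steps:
$k{\left(X \right)} = 8$ ($k{\left(X \right)} = 6 + 2 = 8$)
$o = - \frac{29}{3}$ ($o = \frac{2}{3} + \frac{55 - 86}{3} = \frac{2}{3} + \frac{1}{3} \left(-31\right) = \frac{2}{3} - \frac{31}{3} = - \frac{29}{3} \approx -9.6667$)
$Q = - \frac{29}{3} \approx -9.6667$
$C = 234$
$l{\left(U,Y \right)} = 48$ ($l{\left(U,Y \right)} = 56 - 8 = 48$)
$s{\left(K \right)} = 0$
$\left(s{\left(Q \right)} + C\right) + l{\left(137,165 \right)} = \left(0 + 234\right) + 48 = 234 + 48 = 282$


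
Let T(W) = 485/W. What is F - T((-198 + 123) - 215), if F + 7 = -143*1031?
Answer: -8551423/58 ≈ -1.4744e+5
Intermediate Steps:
F = -147440 (F = -7 - 143*1031 = -7 - 147433 = -147440)
F - T((-198 + 123) - 215) = -147440 - 485/((-198 + 123) - 215) = -147440 - 485/(-75 - 215) = -147440 - 485/(-290) = -147440 - 485*(-1)/290 = -147440 - 1*(-97/58) = -147440 + 97/58 = -8551423/58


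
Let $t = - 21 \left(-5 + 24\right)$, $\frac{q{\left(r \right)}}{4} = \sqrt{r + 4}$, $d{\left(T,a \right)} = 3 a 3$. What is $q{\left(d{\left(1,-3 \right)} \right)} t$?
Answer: $- 1596 i \sqrt{23} \approx - 7654.1 i$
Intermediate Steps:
$d{\left(T,a \right)} = 9 a$
$q{\left(r \right)} = 4 \sqrt{4 + r}$ ($q{\left(r \right)} = 4 \sqrt{r + 4} = 4 \sqrt{4 + r}$)
$t = -399$ ($t = \left(-21\right) 19 = -399$)
$q{\left(d{\left(1,-3 \right)} \right)} t = 4 \sqrt{4 + 9 \left(-3\right)} \left(-399\right) = 4 \sqrt{4 - 27} \left(-399\right) = 4 \sqrt{-23} \left(-399\right) = 4 i \sqrt{23} \left(-399\right) = - 1596 i \sqrt{23}$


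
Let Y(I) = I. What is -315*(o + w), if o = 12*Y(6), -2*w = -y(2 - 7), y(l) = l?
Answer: -43785/2 ≈ -21893.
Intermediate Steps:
w = -5/2 (w = -(-1)*(2 - 7)/2 = -(-1)*(-5)/2 = -½*5 = -5/2 ≈ -2.5000)
o = 72 (o = 12*6 = 72)
-315*(o + w) = -315*(72 - 5/2) = -315*139/2 = -43785/2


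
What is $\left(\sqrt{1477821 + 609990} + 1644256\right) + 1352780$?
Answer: $2997036 + 3 \sqrt{231979} \approx 2.9985 \cdot 10^{6}$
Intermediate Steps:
$\left(\sqrt{1477821 + 609990} + 1644256\right) + 1352780 = \left(\sqrt{2087811} + 1644256\right) + 1352780 = \left(3 \sqrt{231979} + 1644256\right) + 1352780 = \left(1644256 + 3 \sqrt{231979}\right) + 1352780 = 2997036 + 3 \sqrt{231979}$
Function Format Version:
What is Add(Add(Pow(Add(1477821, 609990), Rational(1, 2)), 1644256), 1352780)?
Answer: Add(2997036, Mul(3, Pow(231979, Rational(1, 2)))) ≈ 2.9985e+6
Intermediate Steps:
Add(Add(Pow(Add(1477821, 609990), Rational(1, 2)), 1644256), 1352780) = Add(Add(Pow(2087811, Rational(1, 2)), 1644256), 1352780) = Add(Add(Mul(3, Pow(231979, Rational(1, 2))), 1644256), 1352780) = Add(Add(1644256, Mul(3, Pow(231979, Rational(1, 2)))), 1352780) = Add(2997036, Mul(3, Pow(231979, Rational(1, 2))))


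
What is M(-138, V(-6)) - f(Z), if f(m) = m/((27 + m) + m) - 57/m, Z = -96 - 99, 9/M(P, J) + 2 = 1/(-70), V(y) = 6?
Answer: -1958278/369655 ≈ -5.2976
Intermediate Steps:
M(P, J) = -210/47 (M(P, J) = 9/(-2 + 1/(-70)) = 9/(-2 - 1/70) = 9/(-141/70) = 9*(-70/141) = -210/47)
Z = -195
f(m) = -57/m + m/(27 + 2*m) (f(m) = m/(27 + 2*m) - 57/m = -57/m + m/(27 + 2*m))
M(-138, V(-6)) - f(Z) = -210/47 - (-1539 + (-195)² - 114*(-195))/((-195)*(27 + 2*(-195))) = -210/47 - (-1)*(-1539 + 38025 + 22230)/(195*(27 - 390)) = -210/47 - (-1)*58716/(195*(-363)) = -210/47 - (-1)*(-1)*58716/(195*363) = -210/47 - 1*6524/7865 = -210/47 - 6524/7865 = -1958278/369655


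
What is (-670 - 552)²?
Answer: 1493284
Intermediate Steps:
(-670 - 552)² = (-1222)² = 1493284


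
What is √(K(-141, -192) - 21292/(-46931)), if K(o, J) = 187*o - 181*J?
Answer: √18469119065837/46931 ≈ 91.572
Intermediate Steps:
K(o, J) = -181*J + 187*o
√(K(-141, -192) - 21292/(-46931)) = √((-181*(-192) + 187*(-141)) - 21292/(-46931)) = √((34752 - 26367) - 21292*(-1/46931)) = √(8385 + 21292/46931) = √(393537727/46931) = √18469119065837/46931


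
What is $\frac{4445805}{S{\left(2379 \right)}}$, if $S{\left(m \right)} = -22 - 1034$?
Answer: $- \frac{1481935}{352} \approx -4210.0$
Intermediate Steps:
$S{\left(m \right)} = -1056$
$\frac{4445805}{S{\left(2379 \right)}} = \frac{4445805}{-1056} = 4445805 \left(- \frac{1}{1056}\right) = - \frac{1481935}{352}$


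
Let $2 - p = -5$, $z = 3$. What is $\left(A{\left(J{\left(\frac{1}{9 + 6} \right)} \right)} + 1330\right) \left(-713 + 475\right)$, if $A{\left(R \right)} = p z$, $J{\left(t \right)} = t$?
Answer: $-321538$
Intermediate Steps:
$p = 7$ ($p = 2 - -5 = 2 + 5 = 7$)
$A{\left(R \right)} = 21$ ($A{\left(R \right)} = 7 \cdot 3 = 21$)
$\left(A{\left(J{\left(\frac{1}{9 + 6} \right)} \right)} + 1330\right) \left(-713 + 475\right) = \left(21 + 1330\right) \left(-713 + 475\right) = 1351 \left(-238\right) = -321538$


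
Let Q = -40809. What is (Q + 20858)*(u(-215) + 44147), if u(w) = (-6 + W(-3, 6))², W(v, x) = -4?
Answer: -882771897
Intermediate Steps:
u(w) = 100 (u(w) = (-6 - 4)² = (-10)² = 100)
(Q + 20858)*(u(-215) + 44147) = (-40809 + 20858)*(100 + 44147) = -19951*44247 = -882771897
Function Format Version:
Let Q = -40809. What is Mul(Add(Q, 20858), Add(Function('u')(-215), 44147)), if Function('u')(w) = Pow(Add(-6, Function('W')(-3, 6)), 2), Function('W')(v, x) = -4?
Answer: -882771897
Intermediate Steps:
Function('u')(w) = 100 (Function('u')(w) = Pow(Add(-6, -4), 2) = Pow(-10, 2) = 100)
Mul(Add(Q, 20858), Add(Function('u')(-215), 44147)) = Mul(Add(-40809, 20858), Add(100, 44147)) = Mul(-19951, 44247) = -882771897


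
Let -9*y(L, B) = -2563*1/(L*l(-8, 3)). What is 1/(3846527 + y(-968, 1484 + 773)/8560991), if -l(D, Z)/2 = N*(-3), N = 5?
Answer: 203409146160/782418772751386087 ≈ 2.5997e-7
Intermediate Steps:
l(D, Z) = 30 (l(D, Z) = -10*(-3) = -2*(-15) = 30)
y(L, B) = 2563/(270*L) (y(L, B) = -(-2563)/(9*(L*30)) = -(-2563)/(9*(30*L)) = -(-2563)*1/(30*L)/9 = -(-2563)/(270*L) = 2563/(270*L))
1/(3846527 + y(-968, 1484 + 773)/8560991) = 1/(3846527 + ((2563/270)/(-968))/8560991) = 1/(3846527 + ((2563/270)*(-1/968))*(1/8560991)) = 1/(3846527 - 233/23760*1/8560991) = 1/(3846527 - 233/203409146160) = 1/(782418772751386087/203409146160) = 203409146160/782418772751386087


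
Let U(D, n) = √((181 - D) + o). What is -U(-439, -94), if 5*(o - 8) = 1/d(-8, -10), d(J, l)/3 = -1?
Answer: -√141285/15 ≈ -25.059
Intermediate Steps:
d(J, l) = -3 (d(J, l) = 3*(-1) = -3)
o = 119/15 (o = 8 + (⅕)/(-3) = 8 + (⅕)*(-⅓) = 8 - 1/15 = 119/15 ≈ 7.9333)
U(D, n) = √(2834/15 - D) (U(D, n) = √((181 - D) + 119/15) = √(2834/15 - D))
-U(-439, -94) = -√(42510 - 225*(-439))/15 = -√(42510 + 98775)/15 = -√141285/15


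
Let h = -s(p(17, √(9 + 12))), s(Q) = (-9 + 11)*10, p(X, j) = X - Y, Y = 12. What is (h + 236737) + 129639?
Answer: 366356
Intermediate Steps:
p(X, j) = -12 + X (p(X, j) = X - 1*12 = X - 12 = -12 + X)
s(Q) = 20 (s(Q) = 2*10 = 20)
h = -20 (h = -1*20 = -20)
(h + 236737) + 129639 = (-20 + 236737) + 129639 = 236717 + 129639 = 366356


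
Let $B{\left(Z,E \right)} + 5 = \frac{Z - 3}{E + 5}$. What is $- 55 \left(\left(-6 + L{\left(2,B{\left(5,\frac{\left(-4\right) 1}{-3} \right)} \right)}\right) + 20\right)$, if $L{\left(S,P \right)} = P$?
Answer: $- \frac{9735}{19} \approx -512.37$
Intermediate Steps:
$B{\left(Z,E \right)} = -5 + \frac{-3 + Z}{5 + E}$ ($B{\left(Z,E \right)} = -5 + \frac{Z - 3}{E + 5} = -5 + \frac{-3 + Z}{5 + E}$)
$- 55 \left(\left(-6 + L{\left(2,B{\left(5,\frac{\left(-4\right) 1}{-3} \right)} \right)}\right) + 20\right) = - 55 \left(\left(-6 + \frac{-28 + 5 - 5 \frac{\left(-4\right) 1}{-3}}{5 + \frac{\left(-4\right) 1}{-3}}\right) + 20\right) = - 55 \left(\left(-6 + \frac{-28 + 5 - 5 \left(\left(-4\right) \left(- \frac{1}{3}\right)\right)}{5 - - \frac{4}{3}}\right) + 20\right) = - 55 \left(\left(-6 + \frac{-28 + 5 - \frac{20}{3}}{5 + \frac{4}{3}}\right) + 20\right) = - 55 \left(\left(-6 + \frac{-28 + 5 - \frac{20}{3}}{\frac{19}{3}}\right) + 20\right) = - 55 \left(\left(-6 + \frac{3}{19} \left(- \frac{89}{3}\right)\right) + 20\right) = - 55 \left(\left(-6 - \frac{89}{19}\right) + 20\right) = - 55 \left(- \frac{203}{19} + 20\right) = \left(-55\right) \frac{177}{19} = - \frac{9735}{19}$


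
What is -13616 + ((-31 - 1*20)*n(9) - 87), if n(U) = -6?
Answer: -13397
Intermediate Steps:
-13616 + ((-31 - 1*20)*n(9) - 87) = -13616 + ((-31 - 1*20)*(-6) - 87) = -13616 + ((-31 - 20)*(-6) - 87) = -13616 + (-51*(-6) - 87) = -13616 + (306 - 87) = -13616 + 219 = -13397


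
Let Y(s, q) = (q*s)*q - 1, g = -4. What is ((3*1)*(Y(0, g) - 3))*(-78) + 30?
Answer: 966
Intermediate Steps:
Y(s, q) = -1 + s*q**2 (Y(s, q) = s*q**2 - 1 = -1 + s*q**2)
((3*1)*(Y(0, g) - 3))*(-78) + 30 = ((3*1)*((-1 + 0*(-4)**2) - 3))*(-78) + 30 = (3*((-1 + 0*16) - 3))*(-78) + 30 = (3*((-1 + 0) - 3))*(-78) + 30 = (3*(-1 - 3))*(-78) + 30 = (3*(-4))*(-78) + 30 = -12*(-78) + 30 = 936 + 30 = 966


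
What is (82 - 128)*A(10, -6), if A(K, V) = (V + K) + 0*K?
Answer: -184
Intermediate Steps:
A(K, V) = K + V (A(K, V) = (K + V) + 0 = K + V)
(82 - 128)*A(10, -6) = (82 - 128)*(10 - 6) = -46*4 = -184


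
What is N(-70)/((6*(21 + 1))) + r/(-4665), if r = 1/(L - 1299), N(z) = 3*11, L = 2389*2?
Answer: 16229531/64918140 ≈ 0.25000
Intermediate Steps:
L = 4778
N(z) = 33
r = 1/3479 (r = 1/(4778 - 1299) = 1/3479 ≈ 0.00028744)
N(-70)/((6*(21 + 1))) + r/(-4665) = 33/((6*(21 + 1))) + (1/3479)/(-4665) = 33/((6*22)) + (1/3479)*(-1/4665) = 33/132 - 1/16229535 = 33*(1/132) - 1/16229535 = ¼ - 1/16229535 = 16229531/64918140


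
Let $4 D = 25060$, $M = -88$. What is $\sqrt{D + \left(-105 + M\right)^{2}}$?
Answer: $\sqrt{43514} \approx 208.6$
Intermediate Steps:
$D = 6265$ ($D = \frac{1}{4} \cdot 25060 = 6265$)
$\sqrt{D + \left(-105 + M\right)^{2}} = \sqrt{6265 + \left(-105 - 88\right)^{2}} = \sqrt{6265 + \left(-193\right)^{2}} = \sqrt{6265 + 37249} = \sqrt{43514}$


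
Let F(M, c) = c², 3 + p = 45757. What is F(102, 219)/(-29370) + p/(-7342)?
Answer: -282654107/35939090 ≈ -7.8648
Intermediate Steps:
p = 45754 (p = -3 + 45757 = 45754)
F(102, 219)/(-29370) + p/(-7342) = 219²/(-29370) + 45754/(-7342) = 47961*(-1/29370) + 45754*(-1/7342) = -15987/9790 - 22877/3671 = -282654107/35939090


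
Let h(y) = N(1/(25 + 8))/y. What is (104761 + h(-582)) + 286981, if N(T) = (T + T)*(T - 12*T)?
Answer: 11285695279/28809 ≈ 3.9174e+5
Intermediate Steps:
N(T) = -22*T² (N(T) = (2*T)*(-11*T) = -22*T²)
h(y) = -2/(99*y) (h(y) = (-22/(25 + 8)²)/y = (-22*(1/33)²)/y = (-22*1/1089)/y = -2/(99*y))
(104761 + h(-582)) + 286981 = (104761 - 2/99/(-582)) + 286981 = (104761 - 2/99*(-1/582)) + 286981 = (104761 + 1/28809) + 286981 = 3018059650/28809 + 286981 = 11285695279/28809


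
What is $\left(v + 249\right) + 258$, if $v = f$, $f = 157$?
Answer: $664$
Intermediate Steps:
$v = 157$
$\left(v + 249\right) + 258 = \left(157 + 249\right) + 258 = 406 + 258 = 664$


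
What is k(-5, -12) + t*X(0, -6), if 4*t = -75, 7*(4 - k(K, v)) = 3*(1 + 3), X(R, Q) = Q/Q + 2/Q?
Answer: -143/14 ≈ -10.214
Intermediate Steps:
X(R, Q) = 1 + 2/Q
k(K, v) = 16/7 (k(K, v) = 4 - 3*(1 + 3)/7 = 4 - 3*4/7 = 4 - ⅐*12 = 4 - 12/7 = 16/7)
t = -75/4 (t = (¼)*(-75) = -75/4 ≈ -18.750)
k(-5, -12) + t*X(0, -6) = 16/7 - 75*(2 - 6)/(4*(-6)) = 16/7 - (-25)*(-4)/8 = 16/7 - 75/4*⅔ = 16/7 - 25/2 = -143/14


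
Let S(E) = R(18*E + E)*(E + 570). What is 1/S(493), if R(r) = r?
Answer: 1/9957121 ≈ 1.0043e-7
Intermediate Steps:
S(E) = 19*E*(570 + E) (S(E) = (18*E + E)*(E + 570) = (19*E)*(570 + E) = 19*E*(570 + E))
1/S(493) = 1/(19*493*(570 + 493)) = 1/(19*493*1063) = 1/9957121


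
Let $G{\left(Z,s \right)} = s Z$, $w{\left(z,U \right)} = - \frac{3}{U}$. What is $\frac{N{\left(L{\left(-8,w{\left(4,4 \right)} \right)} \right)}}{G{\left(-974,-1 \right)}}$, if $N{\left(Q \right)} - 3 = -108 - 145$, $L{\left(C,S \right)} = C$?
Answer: $- \frac{125}{487} \approx -0.25667$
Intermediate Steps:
$G{\left(Z,s \right)} = Z s$
$N{\left(Q \right)} = -250$ ($N{\left(Q \right)} = 3 - 253 = -250$)
$\frac{N{\left(L{\left(-8,w{\left(4,4 \right)} \right)} \right)}}{G{\left(-974,-1 \right)}} = - \frac{250}{\left(-974\right) \left(-1\right)} = - \frac{250}{974} = \left(-250\right) \frac{1}{974} = - \frac{125}{487}$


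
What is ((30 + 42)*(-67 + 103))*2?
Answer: 5184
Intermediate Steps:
((30 + 42)*(-67 + 103))*2 = (72*36)*2 = 2592*2 = 5184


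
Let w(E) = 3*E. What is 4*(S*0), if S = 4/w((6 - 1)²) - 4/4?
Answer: 0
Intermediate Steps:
S = -71/75 (S = 4/((3*(6 - 1)²)) - 4/4 = 4/((3*5²)) - 4*¼ = 4/((3*25)) - 1 = 4/75 - 1 = -71/75 ≈ -0.94667)
4*(S*0) = 4*(-71/75*0) = 4*0 = 0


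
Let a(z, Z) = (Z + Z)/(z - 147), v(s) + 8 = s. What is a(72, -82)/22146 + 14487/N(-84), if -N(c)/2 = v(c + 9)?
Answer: 12031104937/137858850 ≈ 87.271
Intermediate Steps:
v(s) = -8 + s
N(c) = -2 - 2*c (N(c) = -2*(-8 + (c + 9)) = -2*(-8 + (9 + c)) = -2*(1 + c) = -2 - 2*c)
a(z, Z) = 2*Z/(-147 + z) (a(z, Z) = (2*Z)/(-147 + z) = 2*Z/(-147 + z))
a(72, -82)/22146 + 14487/N(-84) = (2*(-82)/(-147 + 72))/22146 + 14487/(-2 - 2*(-84)) = (2*(-82)/(-75))*(1/22146) + 14487/(-2 + 168) = (2*(-82)*(-1/75))*(1/22146) + 14487/166 = (164/75)*(1/22146) + 14487*(1/166) = 82/830475 + 14487/166 = 12031104937/137858850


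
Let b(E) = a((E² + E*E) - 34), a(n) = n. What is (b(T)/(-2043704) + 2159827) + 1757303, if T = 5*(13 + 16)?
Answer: 76975521226/19651 ≈ 3.9171e+6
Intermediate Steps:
T = 145 (T = 5*29 = 145)
b(E) = -34 + 2*E² (b(E) = (E² + E*E) - 34 = (E² + E²) - 34 = 2*E² - 34 = -34 + 2*E²)
(b(T)/(-2043704) + 2159827) + 1757303 = ((-34 + 2*145²)/(-2043704) + 2159827) + 1757303 = ((-34 + 2*21025)*(-1/2043704) + 2159827) + 1757303 = ((-34 + 42050)*(-1/2043704) + 2159827) + 1757303 = (42016*(-1/2043704) + 2159827) + 1757303 = (-404/19651 + 2159827) + 1757303 = 42442759973/19651 + 1757303 = 76975521226/19651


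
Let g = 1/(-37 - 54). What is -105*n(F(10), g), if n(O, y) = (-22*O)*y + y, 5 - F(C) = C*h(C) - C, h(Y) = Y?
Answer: 28065/13 ≈ 2158.8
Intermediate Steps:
F(C) = 5 + C - C**2 (F(C) = 5 - (C*C - C) = 5 - (C**2 - C) = 5 + (C - C**2) = 5 + C - C**2)
g = -1/91 (g = 1/(-91) = -1/91 ≈ -0.010989)
n(O, y) = y - 22*O*y (n(O, y) = -22*O*y + y = y - 22*O*y)
-105*n(F(10), g) = -(-15)*(1 - 22*(5 + 10 - 1*10**2))/13 = -(-15)*(1 - 22*(5 + 10 - 1*100))/13 = -(-15)*(1 - 22*(5 + 10 - 100))/13 = -(-15)*(1 - 22*(-85))/13 = -(-15)*(1 + 1870)/13 = -(-15)*1871/13 = -105*(-1871/91) = 28065/13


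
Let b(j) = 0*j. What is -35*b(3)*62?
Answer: 0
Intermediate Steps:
b(j) = 0
-35*b(3)*62 = -0*62 = -35*0 = 0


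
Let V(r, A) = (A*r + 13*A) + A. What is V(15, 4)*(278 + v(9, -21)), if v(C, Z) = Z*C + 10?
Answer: 11484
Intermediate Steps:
V(r, A) = 14*A + A*r (V(r, A) = (13*A + A*r) + A = 14*A + A*r)
v(C, Z) = 10 + C*Z (v(C, Z) = C*Z + 10 = 10 + C*Z)
V(15, 4)*(278 + v(9, -21)) = (4*(14 + 15))*(278 + (10 + 9*(-21))) = (4*29)*(278 + (10 - 189)) = 116*(278 - 179) = 116*99 = 11484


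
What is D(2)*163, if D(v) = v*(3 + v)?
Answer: 1630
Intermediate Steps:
D(2)*163 = (2*(3 + 2))*163 = (2*5)*163 = 10*163 = 1630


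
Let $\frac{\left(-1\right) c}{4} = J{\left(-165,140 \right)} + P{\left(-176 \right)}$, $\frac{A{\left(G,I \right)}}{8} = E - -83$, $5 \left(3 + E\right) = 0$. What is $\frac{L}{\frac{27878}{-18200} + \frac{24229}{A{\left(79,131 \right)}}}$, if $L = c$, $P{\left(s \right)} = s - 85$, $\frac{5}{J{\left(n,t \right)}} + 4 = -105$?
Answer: $\frac{33143219200}{1153018023} \approx 28.745$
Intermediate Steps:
$E = -3$ ($E = -3 + \frac{1}{5} \cdot 0 = -3 + 0 = -3$)
$J{\left(n,t \right)} = - \frac{5}{109}$ ($J{\left(n,t \right)} = \frac{5}{-4 - 105} = \frac{5}{-109} = 5 \left(- \frac{1}{109}\right) = - \frac{5}{109}$)
$P{\left(s \right)} = -85 + s$
$A{\left(G,I \right)} = 640$ ($A{\left(G,I \right)} = 8 \left(-3 - -83\right) = 8 \left(-3 + 83\right) = 8 \cdot 80 = 640$)
$c = \frac{113816}{109}$ ($c = - 4 \left(- \frac{5}{109} - 261\right) = \left(-4\right) \left(- \frac{28454}{109}\right) = \frac{113816}{109} \approx 1044.2$)
$L = \frac{113816}{109} \approx 1044.2$
$\frac{L}{\frac{27878}{-18200} + \frac{24229}{A{\left(79,131 \right)}}} = \frac{113816}{109 \left(\frac{27878}{-18200} + \frac{24229}{640}\right)} = \frac{113816}{109 \left(27878 \left(- \frac{1}{18200}\right) + 24229 \cdot \frac{1}{640}\right)} = \frac{113816}{109 \left(- \frac{13939}{9100} + \frac{24229}{640}\right)} = \frac{113816}{109 \cdot \frac{10578147}{291200}} = \frac{113816}{109} \cdot \frac{291200}{10578147} = \frac{33143219200}{1153018023}$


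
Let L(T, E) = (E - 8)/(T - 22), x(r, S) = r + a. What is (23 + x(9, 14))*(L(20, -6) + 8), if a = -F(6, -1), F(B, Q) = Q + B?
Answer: 405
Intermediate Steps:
F(B, Q) = B + Q
a = -5 (a = -(6 - 1) = -1*5 = -5)
x(r, S) = -5 + r (x(r, S) = r - 5 = -5 + r)
L(T, E) = (-8 + E)/(-22 + T)
(23 + x(9, 14))*(L(20, -6) + 8) = (23 + (-5 + 9))*((-8 - 6)/(-22 + 20) + 8) = (23 + 4)*(-14/(-2) + 8) = 27*(-½*(-14) + 8) = 27*(7 + 8) = 27*15 = 405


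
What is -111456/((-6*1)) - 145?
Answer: 18431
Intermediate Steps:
-111456/((-6*1)) - 145 = -111456/(-6) - 145 = -111456*(-1)/6 - 145 = -258*(-72) - 145 = 18576 - 145 = 18431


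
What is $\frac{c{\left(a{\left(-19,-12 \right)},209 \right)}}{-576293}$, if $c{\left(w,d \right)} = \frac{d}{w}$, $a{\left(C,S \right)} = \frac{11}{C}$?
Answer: $\frac{361}{576293} \approx 0.00062642$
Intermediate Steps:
$\frac{c{\left(a{\left(-19,-12 \right)},209 \right)}}{-576293} = \frac{209 \frac{1}{11 \frac{1}{-19}}}{-576293} = \frac{209}{11 \left(- \frac{1}{19}\right)} \left(- \frac{1}{576293}\right) = \frac{209}{- \frac{11}{19}} \left(- \frac{1}{576293}\right) = 209 \left(- \frac{19}{11}\right) \left(- \frac{1}{576293}\right) = \left(-361\right) \left(- \frac{1}{576293}\right) = \frac{361}{576293}$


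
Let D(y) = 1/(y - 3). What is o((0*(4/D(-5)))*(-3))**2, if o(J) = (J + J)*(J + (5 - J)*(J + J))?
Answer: 0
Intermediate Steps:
D(y) = 1/(-3 + y)
o(J) = 2*J*(J + 2*J*(5 - J)) (o(J) = (2*J)*(J + (5 - J)*(2*J)) = (2*J)*(J + 2*J*(5 - J)) = 2*J*(J + 2*J*(5 - J)))
o((0*(4/D(-5)))*(-3))**2 = (((0*(4/(1/(-3 - 5))))*(-3))**2*(22 - 4*0*(4/(1/(-3 - 5)))*(-3)))**2 = (((0*(4/(1/(-8))))*(-3))**2*(22 - 4*0*(4/(1/(-8)))*(-3)))**2 = (((0*(4/(-1/8)))*(-3))**2*(22 - 4*0*(4/(-1/8))*(-3)))**2 = (((0*(4*(-8)))*(-3))**2*(22 - 4*0*(4*(-8))*(-3)))**2 = (((0*(-32))*(-3))**2*(22 - 4*0*(-32)*(-3)))**2 = ((0*(-3))**2*(22 - 0*(-3)))**2 = (0**2*(22 - 4*0))**2 = (0*(22 + 0))**2 = (0*22)**2 = 0**2 = 0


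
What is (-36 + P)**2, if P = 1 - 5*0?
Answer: 1225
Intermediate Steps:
P = 1 (P = 1 + 0 = 1)
(-36 + P)**2 = (-36 + 1)**2 = (-35)**2 = 1225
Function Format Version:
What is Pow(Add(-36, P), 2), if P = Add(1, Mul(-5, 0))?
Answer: 1225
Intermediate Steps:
P = 1 (P = Add(1, 0) = 1)
Pow(Add(-36, P), 2) = Pow(Add(-36, 1), 2) = Pow(-35, 2) = 1225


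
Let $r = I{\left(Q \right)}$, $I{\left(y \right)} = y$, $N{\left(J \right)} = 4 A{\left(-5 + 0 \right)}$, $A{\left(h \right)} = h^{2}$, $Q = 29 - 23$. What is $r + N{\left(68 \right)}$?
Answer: $106$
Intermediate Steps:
$Q = 6$
$N{\left(J \right)} = 100$ ($N{\left(J \right)} = 4 \left(-5 + 0\right)^{2} = 4 \left(-5\right)^{2} = 4 \cdot 25 = 100$)
$r = 6$
$r + N{\left(68 \right)} = 6 + 100 = 106$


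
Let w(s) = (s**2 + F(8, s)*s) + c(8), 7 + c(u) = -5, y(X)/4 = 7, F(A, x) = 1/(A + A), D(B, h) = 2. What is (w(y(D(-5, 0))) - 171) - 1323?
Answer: -2881/4 ≈ -720.25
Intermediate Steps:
F(A, x) = 1/(2*A)
y(X) = 28 (y(X) = 4*7 = 28)
c(u) = -12 (c(u) = -7 - 5 = -12)
w(s) = -12 + s**2 + s/16 (w(s) = (s**2 + ((1/2)/8)*s) - 12 = (s**2 + ((1/2)*(1/8))*s) - 12 = (s**2 + s/16) - 12 = -12 + s**2 + s/16)
(w(y(D(-5, 0))) - 171) - 1323 = ((-12 + 28**2 + (1/16)*28) - 171) - 1323 = ((-12 + 784 + 7/4) - 171) - 1323 = (3095/4 - 171) - 1323 = 2411/4 - 1323 = -2881/4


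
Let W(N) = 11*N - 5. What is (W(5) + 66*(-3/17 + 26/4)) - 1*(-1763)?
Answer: 37916/17 ≈ 2230.4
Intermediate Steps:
W(N) = -5 + 11*N
(W(5) + 66*(-3/17 + 26/4)) - 1*(-1763) = ((-5 + 11*5) + 66*(-3/17 + 26/4)) - 1*(-1763) = ((-5 + 55) + 66*(-3*1/17 + 26*(¼))) + 1763 = (50 + 66*(-3/17 + 13/2)) + 1763 = (50 + 66*(215/34)) + 1763 = (50 + 7095/17) + 1763 = 7945/17 + 1763 = 37916/17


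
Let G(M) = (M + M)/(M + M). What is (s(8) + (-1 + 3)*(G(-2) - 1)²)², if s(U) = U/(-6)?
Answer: 16/9 ≈ 1.7778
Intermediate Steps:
G(M) = 1 (G(M) = (2*M)/((2*M)) = (2*M)*(1/(2*M)) = 1)
s(U) = -U/6 (s(U) = U*(-⅙) = -U/6)
(s(8) + (-1 + 3)*(G(-2) - 1)²)² = (-⅙*8 + (-1 + 3)*(1 - 1)²)² = (-4/3 + 2*0²)² = (-4/3 + 2*0)² = (-4/3 + 0)² = (-4/3)² = 16/9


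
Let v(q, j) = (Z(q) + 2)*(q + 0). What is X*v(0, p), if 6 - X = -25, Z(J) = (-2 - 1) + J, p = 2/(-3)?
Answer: 0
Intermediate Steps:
p = -⅔ (p = 2*(-⅓) = -⅔ ≈ -0.66667)
Z(J) = -3 + J
v(q, j) = q*(-1 + q) (v(q, j) = ((-3 + q) + 2)*(q + 0) = (-1 + q)*q = q*(-1 + q))
X = 31 (X = 6 - 1*(-25) = 6 + 25 = 31)
X*v(0, p) = 31*(0*(-1 + 0)) = 31*(0*(-1)) = 31*0 = 0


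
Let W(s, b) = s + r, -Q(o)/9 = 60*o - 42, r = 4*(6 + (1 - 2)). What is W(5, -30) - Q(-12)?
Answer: -6833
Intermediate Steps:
r = 20 (r = 4*(6 - 1) = 4*5 = 20)
Q(o) = 378 - 540*o (Q(o) = -9*(60*o - 42) = -9*(-42 + 60*o) = 378 - 540*o)
W(s, b) = 20 + s (W(s, b) = s + 20 = 20 + s)
W(5, -30) - Q(-12) = (20 + 5) - (378 - 540*(-12)) = 25 - (378 + 6480) = 25 - 1*6858 = 25 - 6858 = -6833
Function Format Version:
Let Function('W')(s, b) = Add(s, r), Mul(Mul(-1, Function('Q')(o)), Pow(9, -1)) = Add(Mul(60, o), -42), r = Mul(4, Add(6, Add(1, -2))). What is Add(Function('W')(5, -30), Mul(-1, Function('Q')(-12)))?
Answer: -6833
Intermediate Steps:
r = 20 (r = Mul(4, Add(6, -1)) = Mul(4, 5) = 20)
Function('Q')(o) = Add(378, Mul(-540, o)) (Function('Q')(o) = Mul(-9, Add(Mul(60, o), -42)) = Mul(-9, Add(-42, Mul(60, o))) = Add(378, Mul(-540, o)))
Function('W')(s, b) = Add(20, s) (Function('W')(s, b) = Add(s, 20) = Add(20, s))
Add(Function('W')(5, -30), Mul(-1, Function('Q')(-12))) = Add(Add(20, 5), Mul(-1, Add(378, Mul(-540, -12)))) = Add(25, Mul(-1, Add(378, 6480))) = Add(25, Mul(-1, 6858)) = Add(25, -6858) = -6833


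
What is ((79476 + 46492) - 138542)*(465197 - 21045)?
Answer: -5584767248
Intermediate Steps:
((79476 + 46492) - 138542)*(465197 - 21045) = (125968 - 138542)*444152 = -12574*444152 = -5584767248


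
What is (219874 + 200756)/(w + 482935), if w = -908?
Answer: 60090/68861 ≈ 0.87263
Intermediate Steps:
(219874 + 200756)/(w + 482935) = (219874 + 200756)/(-908 + 482935) = 420630/482027 = 420630*(1/482027) = 60090/68861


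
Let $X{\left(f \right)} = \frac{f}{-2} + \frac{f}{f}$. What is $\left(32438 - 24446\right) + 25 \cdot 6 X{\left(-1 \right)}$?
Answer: $8217$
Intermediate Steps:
$X{\left(f \right)} = 1 - \frac{f}{2}$ ($X{\left(f \right)} = f \left(- \frac{1}{2}\right) + 1 = - \frac{f}{2} + 1 = 1 - \frac{f}{2}$)
$\left(32438 - 24446\right) + 25 \cdot 6 X{\left(-1 \right)} = \left(32438 - 24446\right) + 25 \cdot 6 \left(1 - - \frac{1}{2}\right) = 7992 + 150 \left(1 + \frac{1}{2}\right) = 7992 + 150 \cdot \frac{3}{2} = 7992 + 225 = 8217$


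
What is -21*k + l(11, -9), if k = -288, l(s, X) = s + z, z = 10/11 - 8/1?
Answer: 66571/11 ≈ 6051.9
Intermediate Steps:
z = -78/11 (z = 10*(1/11) - 8*1 = 10/11 - 8 = -78/11 ≈ -7.0909)
l(s, X) = -78/11 + s (l(s, X) = s - 78/11 = -78/11 + s)
-21*k + l(11, -9) = -21*(-288) + (-78/11 + 11) = 6048 + 43/11 = 66571/11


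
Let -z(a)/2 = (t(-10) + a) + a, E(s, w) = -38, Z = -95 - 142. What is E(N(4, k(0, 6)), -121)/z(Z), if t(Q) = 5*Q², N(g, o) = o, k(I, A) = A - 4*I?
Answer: 19/26 ≈ 0.73077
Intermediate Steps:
Z = -237
z(a) = -1000 - 4*a (z(a) = -2*((5*(-10)² + a) + a) = -2*((5*100 + a) + a) = -2*((500 + a) + a) = -2*(500 + 2*a) = -1000 - 4*a)
E(N(4, k(0, 6)), -121)/z(Z) = -38/(-1000 - 4*(-237)) = -38/(-1000 + 948) = -38/(-52) = -38*(-1/52) = 19/26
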